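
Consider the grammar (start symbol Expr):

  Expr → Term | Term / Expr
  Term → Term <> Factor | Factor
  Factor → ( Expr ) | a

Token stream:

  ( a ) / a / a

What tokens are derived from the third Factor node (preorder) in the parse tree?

[Expr [Term [Factor ( [Expr [Term [Factor a]]] )]] / [Expr [Term [Factor a]] / [Expr [Term [Factor a]]]]]

a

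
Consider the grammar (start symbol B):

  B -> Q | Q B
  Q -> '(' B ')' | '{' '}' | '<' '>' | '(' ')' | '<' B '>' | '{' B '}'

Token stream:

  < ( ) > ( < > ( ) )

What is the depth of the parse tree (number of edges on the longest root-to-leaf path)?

[B [Q < [B [Q ( )]] >] [B [Q ( [B [Q < >] [B [Q ( )]]] )]]]

6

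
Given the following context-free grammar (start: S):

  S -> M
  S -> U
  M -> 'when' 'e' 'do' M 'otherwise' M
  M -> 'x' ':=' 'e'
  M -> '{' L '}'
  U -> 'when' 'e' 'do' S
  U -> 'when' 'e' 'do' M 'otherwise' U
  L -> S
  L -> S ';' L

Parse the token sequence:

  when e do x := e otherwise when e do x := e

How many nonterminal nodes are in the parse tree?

[S [U when e do [M x := e] otherwise [U when e do [S [M x := e]]]]]

6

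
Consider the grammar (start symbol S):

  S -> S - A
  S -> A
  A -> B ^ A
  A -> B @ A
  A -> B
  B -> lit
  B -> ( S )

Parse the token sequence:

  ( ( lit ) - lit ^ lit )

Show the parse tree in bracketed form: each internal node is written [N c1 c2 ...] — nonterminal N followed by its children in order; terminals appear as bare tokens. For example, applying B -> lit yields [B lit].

S
A
B
( S )
( S - A )
( A - A )
( B - A )
( ( S ) - A )
( ( A ) - A )
( ( B ) - A )
( ( lit ) - A )
( ( lit ) - B ^ A )
( ( lit ) - lit ^ A )
( ( lit ) - lit ^ B )
( ( lit ) - lit ^ lit )

[S [A [B ( [S [S [A [B ( [S [A [B lit]]] )]]] - [A [B lit] ^ [A [B lit]]]] )]]]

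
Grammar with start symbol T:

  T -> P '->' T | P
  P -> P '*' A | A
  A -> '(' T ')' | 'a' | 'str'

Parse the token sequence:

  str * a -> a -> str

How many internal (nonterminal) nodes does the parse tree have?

[T [P [P [A str]] * [A a]] -> [T [P [A a]] -> [T [P [A str]]]]]

11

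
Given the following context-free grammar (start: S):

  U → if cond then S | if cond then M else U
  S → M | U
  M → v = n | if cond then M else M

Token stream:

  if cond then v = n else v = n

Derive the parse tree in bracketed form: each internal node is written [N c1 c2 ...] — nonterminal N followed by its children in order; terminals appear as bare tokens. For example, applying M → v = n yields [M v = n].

S
M
if cond then M else M
if cond then v = n else M
if cond then v = n else v = n

[S [M if cond then [M v = n] else [M v = n]]]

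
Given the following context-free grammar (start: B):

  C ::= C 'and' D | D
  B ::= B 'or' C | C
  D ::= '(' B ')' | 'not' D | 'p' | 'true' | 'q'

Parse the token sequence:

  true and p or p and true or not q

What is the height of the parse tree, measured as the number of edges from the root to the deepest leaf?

6

[B [B [B [C [C [D true]] and [D p]]] or [C [C [D p]] and [D true]]] or [C [D not [D q]]]]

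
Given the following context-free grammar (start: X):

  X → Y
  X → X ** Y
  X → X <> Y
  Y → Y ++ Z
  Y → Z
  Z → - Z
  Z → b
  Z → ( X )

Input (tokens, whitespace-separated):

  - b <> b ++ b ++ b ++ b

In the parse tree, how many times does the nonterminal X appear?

2

[X [X [Y [Z - [Z b]]]] <> [Y [Y [Y [Y [Z b]] ++ [Z b]] ++ [Z b]] ++ [Z b]]]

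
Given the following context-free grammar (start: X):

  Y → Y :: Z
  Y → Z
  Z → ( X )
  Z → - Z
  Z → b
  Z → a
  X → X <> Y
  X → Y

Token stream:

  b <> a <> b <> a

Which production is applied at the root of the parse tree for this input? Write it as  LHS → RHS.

X → X <> Y

[X [X [X [X [Y [Z b]]] <> [Y [Z a]]] <> [Y [Z b]]] <> [Y [Z a]]]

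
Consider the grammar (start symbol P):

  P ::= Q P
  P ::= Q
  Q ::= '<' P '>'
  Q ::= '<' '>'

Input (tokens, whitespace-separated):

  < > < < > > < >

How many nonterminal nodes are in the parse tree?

8

[P [Q < >] [P [Q < [P [Q < >]] >] [P [Q < >]]]]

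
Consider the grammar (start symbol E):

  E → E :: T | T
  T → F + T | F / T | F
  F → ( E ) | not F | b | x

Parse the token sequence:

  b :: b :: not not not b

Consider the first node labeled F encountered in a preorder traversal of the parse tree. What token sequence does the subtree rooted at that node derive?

[E [E [E [T [F b]]] :: [T [F b]]] :: [T [F not [F not [F not [F b]]]]]]

b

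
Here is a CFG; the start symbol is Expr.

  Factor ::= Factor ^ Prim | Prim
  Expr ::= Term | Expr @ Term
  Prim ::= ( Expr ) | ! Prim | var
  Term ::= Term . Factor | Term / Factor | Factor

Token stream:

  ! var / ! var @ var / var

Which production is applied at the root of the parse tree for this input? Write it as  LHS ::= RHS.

Expr ::= Expr @ Term

[Expr [Expr [Term [Term [Factor [Prim ! [Prim var]]]] / [Factor [Prim ! [Prim var]]]]] @ [Term [Term [Factor [Prim var]]] / [Factor [Prim var]]]]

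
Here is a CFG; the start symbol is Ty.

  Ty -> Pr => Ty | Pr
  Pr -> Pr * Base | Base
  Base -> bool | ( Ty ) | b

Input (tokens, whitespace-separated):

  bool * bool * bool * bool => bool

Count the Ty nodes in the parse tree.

2

[Ty [Pr [Pr [Pr [Pr [Base bool]] * [Base bool]] * [Base bool]] * [Base bool]] => [Ty [Pr [Base bool]]]]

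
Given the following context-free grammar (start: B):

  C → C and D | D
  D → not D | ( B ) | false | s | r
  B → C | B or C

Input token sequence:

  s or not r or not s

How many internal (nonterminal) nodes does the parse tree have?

11

[B [B [B [C [D s]]] or [C [D not [D r]]]] or [C [D not [D s]]]]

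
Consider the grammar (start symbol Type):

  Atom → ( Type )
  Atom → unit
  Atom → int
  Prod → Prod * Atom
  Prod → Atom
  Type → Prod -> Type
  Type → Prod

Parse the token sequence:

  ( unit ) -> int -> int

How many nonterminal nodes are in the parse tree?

[Type [Prod [Atom ( [Type [Prod [Atom unit]]] )]] -> [Type [Prod [Atom int]] -> [Type [Prod [Atom int]]]]]

12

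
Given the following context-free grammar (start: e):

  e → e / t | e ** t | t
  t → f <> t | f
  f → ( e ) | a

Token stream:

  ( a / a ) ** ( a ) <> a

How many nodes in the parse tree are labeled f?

[e [e [t [f ( [e [e [t [f a]]] / [t [f a]]] )]]] ** [t [f ( [e [t [f a]]] )] <> [t [f a]]]]

6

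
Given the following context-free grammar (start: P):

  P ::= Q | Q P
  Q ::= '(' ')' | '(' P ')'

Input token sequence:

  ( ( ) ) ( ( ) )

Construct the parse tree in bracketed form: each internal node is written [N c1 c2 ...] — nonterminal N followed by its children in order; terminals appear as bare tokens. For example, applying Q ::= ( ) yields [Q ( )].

P
Q P
( P ) P
( Q ) P
( ( ) ) P
( ( ) ) Q
( ( ) ) ( P )
( ( ) ) ( Q )
( ( ) ) ( ( ) )

[P [Q ( [P [Q ( )]] )] [P [Q ( [P [Q ( )]] )]]]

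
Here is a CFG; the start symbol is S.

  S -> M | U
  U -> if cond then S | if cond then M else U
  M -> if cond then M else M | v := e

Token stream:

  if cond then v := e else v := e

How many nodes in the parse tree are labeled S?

1

[S [M if cond then [M v := e] else [M v := e]]]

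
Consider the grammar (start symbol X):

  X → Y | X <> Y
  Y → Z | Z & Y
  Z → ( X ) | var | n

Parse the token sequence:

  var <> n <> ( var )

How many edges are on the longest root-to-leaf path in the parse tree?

6

[X [X [X [Y [Z var]]] <> [Y [Z n]]] <> [Y [Z ( [X [Y [Z var]]] )]]]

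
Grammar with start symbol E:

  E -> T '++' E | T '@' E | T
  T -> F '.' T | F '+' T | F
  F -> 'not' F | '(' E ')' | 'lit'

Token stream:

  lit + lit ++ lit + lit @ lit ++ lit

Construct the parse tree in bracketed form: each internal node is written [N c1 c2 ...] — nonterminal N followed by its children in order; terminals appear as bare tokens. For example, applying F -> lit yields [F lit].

E
T ++ E
F + T ++ E
lit + T ++ E
lit + F ++ E
lit + lit ++ E
lit + lit ++ T @ E
lit + lit ++ F + T @ E
lit + lit ++ lit + T @ E
lit + lit ++ lit + F @ E
lit + lit ++ lit + lit @ E
lit + lit ++ lit + lit @ T ++ E
lit + lit ++ lit + lit @ F ++ E
lit + lit ++ lit + lit @ lit ++ E
lit + lit ++ lit + lit @ lit ++ T
lit + lit ++ lit + lit @ lit ++ F
lit + lit ++ lit + lit @ lit ++ lit

[E [T [F lit] + [T [F lit]]] ++ [E [T [F lit] + [T [F lit]]] @ [E [T [F lit]] ++ [E [T [F lit]]]]]]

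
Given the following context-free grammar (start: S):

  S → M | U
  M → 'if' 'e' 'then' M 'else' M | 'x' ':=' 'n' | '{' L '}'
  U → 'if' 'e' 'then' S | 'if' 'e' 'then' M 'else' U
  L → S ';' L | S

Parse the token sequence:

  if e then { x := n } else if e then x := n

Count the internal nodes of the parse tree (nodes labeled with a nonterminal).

[S [U if e then [M { [L [S [M x := n]]] }] else [U if e then [S [M x := n]]]]]

9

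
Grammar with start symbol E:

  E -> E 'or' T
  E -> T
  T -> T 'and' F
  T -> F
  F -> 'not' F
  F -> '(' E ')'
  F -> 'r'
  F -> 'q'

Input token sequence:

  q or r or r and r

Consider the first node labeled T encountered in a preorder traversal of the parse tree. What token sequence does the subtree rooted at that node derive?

q

[E [E [E [T [F q]]] or [T [F r]]] or [T [T [F r]] and [F r]]]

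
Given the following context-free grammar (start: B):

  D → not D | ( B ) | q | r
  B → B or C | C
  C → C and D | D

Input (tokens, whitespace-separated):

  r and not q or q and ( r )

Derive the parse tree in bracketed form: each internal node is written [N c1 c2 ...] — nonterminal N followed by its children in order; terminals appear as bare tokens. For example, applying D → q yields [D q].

B
B or C
C or C
C and D or C
D and D or C
r and D or C
r and not D or C
r and not q or C
r and not q or C and D
r and not q or D and D
r and not q or q and D
r and not q or q and ( B )
r and not q or q and ( C )
r and not q or q and ( D )
r and not q or q and ( r )

[B [B [C [C [D r]] and [D not [D q]]]] or [C [C [D q]] and [D ( [B [C [D r]]] )]]]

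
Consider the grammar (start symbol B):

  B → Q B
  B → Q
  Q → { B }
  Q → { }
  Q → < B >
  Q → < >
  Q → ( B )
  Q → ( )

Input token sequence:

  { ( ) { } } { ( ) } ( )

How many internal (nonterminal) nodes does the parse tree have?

[B [Q { [B [Q ( )] [B [Q { }]]] }] [B [Q { [B [Q ( )]] }] [B [Q ( )]]]]

12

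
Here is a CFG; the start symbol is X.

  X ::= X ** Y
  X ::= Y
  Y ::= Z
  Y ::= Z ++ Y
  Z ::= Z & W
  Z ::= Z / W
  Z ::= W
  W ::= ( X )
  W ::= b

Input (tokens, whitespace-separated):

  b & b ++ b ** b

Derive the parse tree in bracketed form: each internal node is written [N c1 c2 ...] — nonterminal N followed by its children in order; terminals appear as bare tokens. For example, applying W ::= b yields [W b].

[X [X [Y [Z [Z [W b]] & [W b]] ++ [Y [Z [W b]]]]] ** [Y [Z [W b]]]]

X
X ** Y
Y ** Y
Z ++ Y ** Y
Z & W ++ Y ** Y
W & W ++ Y ** Y
b & W ++ Y ** Y
b & b ++ Y ** Y
b & b ++ Z ** Y
b & b ++ W ** Y
b & b ++ b ** Y
b & b ++ b ** Z
b & b ++ b ** W
b & b ++ b ** b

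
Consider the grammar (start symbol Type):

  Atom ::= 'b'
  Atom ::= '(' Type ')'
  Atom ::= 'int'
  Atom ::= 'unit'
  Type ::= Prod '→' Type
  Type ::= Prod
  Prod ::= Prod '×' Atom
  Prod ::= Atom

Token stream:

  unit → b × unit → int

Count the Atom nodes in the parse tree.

[Type [Prod [Atom unit]] → [Type [Prod [Prod [Atom b]] × [Atom unit]] → [Type [Prod [Atom int]]]]]

4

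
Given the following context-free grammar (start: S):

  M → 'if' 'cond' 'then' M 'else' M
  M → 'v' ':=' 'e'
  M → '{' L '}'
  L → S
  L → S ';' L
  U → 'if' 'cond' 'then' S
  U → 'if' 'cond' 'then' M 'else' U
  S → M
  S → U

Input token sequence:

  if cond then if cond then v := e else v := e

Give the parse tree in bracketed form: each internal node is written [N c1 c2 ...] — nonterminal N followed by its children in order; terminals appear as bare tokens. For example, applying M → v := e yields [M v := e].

S
U
if cond then S
if cond then M
if cond then if cond then M else M
if cond then if cond then v := e else M
if cond then if cond then v := e else v := e

[S [U if cond then [S [M if cond then [M v := e] else [M v := e]]]]]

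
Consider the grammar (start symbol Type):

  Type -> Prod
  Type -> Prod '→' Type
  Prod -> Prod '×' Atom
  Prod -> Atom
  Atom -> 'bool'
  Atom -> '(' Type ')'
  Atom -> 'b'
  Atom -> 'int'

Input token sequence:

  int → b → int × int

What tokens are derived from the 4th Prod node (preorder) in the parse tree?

[Type [Prod [Atom int]] → [Type [Prod [Atom b]] → [Type [Prod [Prod [Atom int]] × [Atom int]]]]]

int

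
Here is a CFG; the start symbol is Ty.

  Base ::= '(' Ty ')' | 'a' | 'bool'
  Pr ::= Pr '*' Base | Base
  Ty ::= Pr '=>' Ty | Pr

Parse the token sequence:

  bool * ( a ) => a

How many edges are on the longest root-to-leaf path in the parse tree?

6

[Ty [Pr [Pr [Base bool]] * [Base ( [Ty [Pr [Base a]]] )]] => [Ty [Pr [Base a]]]]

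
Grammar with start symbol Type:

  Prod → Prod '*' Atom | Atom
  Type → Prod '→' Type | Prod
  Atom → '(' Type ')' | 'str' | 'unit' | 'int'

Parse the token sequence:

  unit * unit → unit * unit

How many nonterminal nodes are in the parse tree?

10

[Type [Prod [Prod [Atom unit]] * [Atom unit]] → [Type [Prod [Prod [Atom unit]] * [Atom unit]]]]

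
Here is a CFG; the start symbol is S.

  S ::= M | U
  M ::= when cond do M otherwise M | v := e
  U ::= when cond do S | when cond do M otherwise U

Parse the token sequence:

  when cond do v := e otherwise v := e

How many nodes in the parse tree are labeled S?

[S [M when cond do [M v := e] otherwise [M v := e]]]

1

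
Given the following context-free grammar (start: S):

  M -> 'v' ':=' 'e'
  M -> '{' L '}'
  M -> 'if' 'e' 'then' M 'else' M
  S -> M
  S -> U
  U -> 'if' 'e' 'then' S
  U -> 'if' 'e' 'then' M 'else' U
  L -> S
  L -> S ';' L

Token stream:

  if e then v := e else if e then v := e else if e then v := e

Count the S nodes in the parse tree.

2

[S [U if e then [M v := e] else [U if e then [M v := e] else [U if e then [S [M v := e]]]]]]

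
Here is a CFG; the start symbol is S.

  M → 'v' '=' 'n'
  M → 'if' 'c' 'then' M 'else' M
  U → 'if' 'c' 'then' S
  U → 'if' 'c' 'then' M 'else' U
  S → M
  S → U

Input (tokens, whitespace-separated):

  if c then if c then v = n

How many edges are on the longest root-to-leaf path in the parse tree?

6

[S [U if c then [S [U if c then [S [M v = n]]]]]]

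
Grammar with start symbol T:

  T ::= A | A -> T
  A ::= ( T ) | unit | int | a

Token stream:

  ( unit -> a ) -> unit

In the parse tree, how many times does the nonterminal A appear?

[T [A ( [T [A unit] -> [T [A a]]] )] -> [T [A unit]]]

4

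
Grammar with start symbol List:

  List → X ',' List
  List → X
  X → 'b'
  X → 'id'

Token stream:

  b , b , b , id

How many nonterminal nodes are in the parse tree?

[List [X b] , [List [X b] , [List [X b] , [List [X id]]]]]

8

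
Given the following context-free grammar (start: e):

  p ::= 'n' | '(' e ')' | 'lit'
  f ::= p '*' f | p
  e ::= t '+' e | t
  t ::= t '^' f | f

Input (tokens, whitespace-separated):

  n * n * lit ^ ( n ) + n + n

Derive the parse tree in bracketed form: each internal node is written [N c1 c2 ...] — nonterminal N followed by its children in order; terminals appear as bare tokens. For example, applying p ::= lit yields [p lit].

e
t + e
t ^ f + e
f ^ f + e
p * f ^ f + e
n * f ^ f + e
n * p * f ^ f + e
n * n * f ^ f + e
n * n * p ^ f + e
n * n * lit ^ f + e
n * n * lit ^ p + e
n * n * lit ^ ( e ) + e
n * n * lit ^ ( t ) + e
n * n * lit ^ ( f ) + e
n * n * lit ^ ( p ) + e
n * n * lit ^ ( n ) + e
n * n * lit ^ ( n ) + t + e
n * n * lit ^ ( n ) + f + e
n * n * lit ^ ( n ) + p + e
n * n * lit ^ ( n ) + n + e
n * n * lit ^ ( n ) + n + t
n * n * lit ^ ( n ) + n + f
n * n * lit ^ ( n ) + n + p
n * n * lit ^ ( n ) + n + n

[e [t [t [f [p n] * [f [p n] * [f [p lit]]]]] ^ [f [p ( [e [t [f [p n]]]] )]]] + [e [t [f [p n]]] + [e [t [f [p n]]]]]]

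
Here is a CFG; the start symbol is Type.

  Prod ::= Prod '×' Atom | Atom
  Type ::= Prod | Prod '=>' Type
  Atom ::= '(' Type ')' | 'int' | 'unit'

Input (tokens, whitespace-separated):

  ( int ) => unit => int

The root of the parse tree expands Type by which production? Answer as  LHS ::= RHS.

[Type [Prod [Atom ( [Type [Prod [Atom int]]] )]] => [Type [Prod [Atom unit]] => [Type [Prod [Atom int]]]]]

Type ::= Prod '=>' Type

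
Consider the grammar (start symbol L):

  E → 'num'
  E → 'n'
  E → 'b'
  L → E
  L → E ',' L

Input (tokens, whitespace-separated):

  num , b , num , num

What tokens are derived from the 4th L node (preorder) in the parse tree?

[L [E num] , [L [E b] , [L [E num] , [L [E num]]]]]

num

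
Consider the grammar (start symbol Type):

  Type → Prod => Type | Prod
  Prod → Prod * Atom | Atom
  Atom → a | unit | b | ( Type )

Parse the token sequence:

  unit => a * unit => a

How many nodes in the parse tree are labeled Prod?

4

[Type [Prod [Atom unit]] => [Type [Prod [Prod [Atom a]] * [Atom unit]] => [Type [Prod [Atom a]]]]]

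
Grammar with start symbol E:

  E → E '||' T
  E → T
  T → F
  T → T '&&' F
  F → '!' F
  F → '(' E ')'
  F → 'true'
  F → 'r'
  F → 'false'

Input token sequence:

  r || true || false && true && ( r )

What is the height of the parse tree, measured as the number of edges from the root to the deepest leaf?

6

[E [E [E [T [F r]]] || [T [F true]]] || [T [T [T [F false]] && [F true]] && [F ( [E [T [F r]]] )]]]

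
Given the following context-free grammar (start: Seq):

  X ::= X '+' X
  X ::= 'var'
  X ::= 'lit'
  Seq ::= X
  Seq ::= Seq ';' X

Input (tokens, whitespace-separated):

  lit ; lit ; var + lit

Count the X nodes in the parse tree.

5

[Seq [Seq [Seq [X lit]] ; [X lit]] ; [X [X var] + [X lit]]]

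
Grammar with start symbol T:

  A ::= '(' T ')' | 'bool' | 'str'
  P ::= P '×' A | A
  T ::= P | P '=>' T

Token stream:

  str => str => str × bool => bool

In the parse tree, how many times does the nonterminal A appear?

5

[T [P [A str]] => [T [P [A str]] => [T [P [P [A str]] × [A bool]] => [T [P [A bool]]]]]]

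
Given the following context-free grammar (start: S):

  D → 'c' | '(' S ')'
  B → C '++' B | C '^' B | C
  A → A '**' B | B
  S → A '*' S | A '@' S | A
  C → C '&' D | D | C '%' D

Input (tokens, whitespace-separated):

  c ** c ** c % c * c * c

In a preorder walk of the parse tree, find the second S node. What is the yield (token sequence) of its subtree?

[S [A [A [A [B [C [D c]]]] ** [B [C [D c]]]] ** [B [C [C [D c]] % [D c]]]] * [S [A [B [C [D c]]]] * [S [A [B [C [D c]]]]]]]

c * c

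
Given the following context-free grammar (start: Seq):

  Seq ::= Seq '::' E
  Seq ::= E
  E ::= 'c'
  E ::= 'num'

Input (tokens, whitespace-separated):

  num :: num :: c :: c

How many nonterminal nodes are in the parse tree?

8

[Seq [Seq [Seq [Seq [E num]] :: [E num]] :: [E c]] :: [E c]]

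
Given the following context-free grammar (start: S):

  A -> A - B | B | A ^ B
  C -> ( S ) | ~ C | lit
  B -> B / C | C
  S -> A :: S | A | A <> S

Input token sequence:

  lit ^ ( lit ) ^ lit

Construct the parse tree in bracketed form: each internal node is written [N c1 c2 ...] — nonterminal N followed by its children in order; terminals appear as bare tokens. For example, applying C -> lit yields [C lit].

[S [A [A [A [B [C lit]]] ^ [B [C ( [S [A [B [C lit]]]] )]]] ^ [B [C lit]]]]

S
A
A ^ B
A ^ B ^ B
B ^ B ^ B
C ^ B ^ B
lit ^ B ^ B
lit ^ C ^ B
lit ^ ( S ) ^ B
lit ^ ( A ) ^ B
lit ^ ( B ) ^ B
lit ^ ( C ) ^ B
lit ^ ( lit ) ^ B
lit ^ ( lit ) ^ C
lit ^ ( lit ) ^ lit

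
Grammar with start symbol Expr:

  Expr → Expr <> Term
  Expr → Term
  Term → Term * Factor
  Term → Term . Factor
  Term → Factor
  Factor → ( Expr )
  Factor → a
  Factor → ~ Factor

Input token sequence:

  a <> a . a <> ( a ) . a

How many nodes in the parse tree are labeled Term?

[Expr [Expr [Expr [Term [Factor a]]] <> [Term [Term [Factor a]] . [Factor a]]] <> [Term [Term [Factor ( [Expr [Term [Factor a]]] )]] . [Factor a]]]

6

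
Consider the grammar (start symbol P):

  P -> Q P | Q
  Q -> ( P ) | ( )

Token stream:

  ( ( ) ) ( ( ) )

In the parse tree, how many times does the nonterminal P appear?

4

[P [Q ( [P [Q ( )]] )] [P [Q ( [P [Q ( )]] )]]]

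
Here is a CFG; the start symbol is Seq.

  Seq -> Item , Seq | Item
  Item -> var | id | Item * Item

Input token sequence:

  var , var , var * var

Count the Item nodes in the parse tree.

5

[Seq [Item var] , [Seq [Item var] , [Seq [Item [Item var] * [Item var]]]]]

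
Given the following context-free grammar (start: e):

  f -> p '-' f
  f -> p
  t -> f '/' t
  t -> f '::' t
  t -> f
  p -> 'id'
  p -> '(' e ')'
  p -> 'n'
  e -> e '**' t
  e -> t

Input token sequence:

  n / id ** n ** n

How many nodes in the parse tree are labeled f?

[e [e [e [t [f [p n]] / [t [f [p id]]]]] ** [t [f [p n]]]] ** [t [f [p n]]]]

4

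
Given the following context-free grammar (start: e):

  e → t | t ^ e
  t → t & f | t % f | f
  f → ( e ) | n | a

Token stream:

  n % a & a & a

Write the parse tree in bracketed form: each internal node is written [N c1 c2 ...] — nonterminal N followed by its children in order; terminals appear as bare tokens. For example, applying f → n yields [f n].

[e [t [t [t [t [f n]] % [f a]] & [f a]] & [f a]]]

e
t
t & f
t & f & f
t % f & f & f
f % f & f & f
n % f & f & f
n % a & f & f
n % a & a & f
n % a & a & a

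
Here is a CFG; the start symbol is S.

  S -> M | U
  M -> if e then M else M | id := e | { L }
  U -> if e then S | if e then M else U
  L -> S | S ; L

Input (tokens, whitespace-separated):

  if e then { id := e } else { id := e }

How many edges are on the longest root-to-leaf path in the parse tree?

[S [M if e then [M { [L [S [M id := e]]] }] else [M { [L [S [M id := e]]] }]]]

6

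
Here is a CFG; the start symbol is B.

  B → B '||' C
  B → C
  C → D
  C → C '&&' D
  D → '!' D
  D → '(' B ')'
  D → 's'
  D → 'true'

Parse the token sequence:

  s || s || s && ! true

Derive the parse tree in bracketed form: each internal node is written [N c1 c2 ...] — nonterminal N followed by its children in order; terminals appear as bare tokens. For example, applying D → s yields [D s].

B
B || C
B || C || C
C || C || C
D || C || C
s || C || C
s || D || C
s || s || C
s || s || C && D
s || s || D && D
s || s || s && D
s || s || s && ! D
s || s || s && ! true

[B [B [B [C [D s]]] || [C [D s]]] || [C [C [D s]] && [D ! [D true]]]]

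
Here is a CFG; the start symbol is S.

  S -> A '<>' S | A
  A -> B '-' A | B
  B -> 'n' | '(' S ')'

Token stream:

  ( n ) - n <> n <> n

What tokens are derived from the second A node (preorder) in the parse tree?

[S [A [B ( [S [A [B n]]] )] - [A [B n]]] <> [S [A [B n]] <> [S [A [B n]]]]]

n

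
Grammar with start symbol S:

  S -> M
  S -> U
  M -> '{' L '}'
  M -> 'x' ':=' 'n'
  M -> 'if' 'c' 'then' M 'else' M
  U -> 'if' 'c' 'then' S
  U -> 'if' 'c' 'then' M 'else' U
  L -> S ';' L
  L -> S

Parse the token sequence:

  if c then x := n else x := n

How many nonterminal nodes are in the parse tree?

4

[S [M if c then [M x := n] else [M x := n]]]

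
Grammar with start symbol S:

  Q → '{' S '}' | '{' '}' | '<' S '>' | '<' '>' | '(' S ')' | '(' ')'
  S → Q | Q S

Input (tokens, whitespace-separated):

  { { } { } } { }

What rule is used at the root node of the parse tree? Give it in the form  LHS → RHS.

[S [Q { [S [Q { }] [S [Q { }]]] }] [S [Q { }]]]

S → Q S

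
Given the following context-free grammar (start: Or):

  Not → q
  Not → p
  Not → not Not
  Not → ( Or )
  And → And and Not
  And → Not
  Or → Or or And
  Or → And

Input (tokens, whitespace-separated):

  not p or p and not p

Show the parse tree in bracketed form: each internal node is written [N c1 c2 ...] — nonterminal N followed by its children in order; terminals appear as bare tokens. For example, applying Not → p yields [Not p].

Or
Or or And
And or And
Not or And
not Not or And
not p or And
not p or And and Not
not p or Not and Not
not p or p and Not
not p or p and not Not
not p or p and not p

[Or [Or [And [Not not [Not p]]]] or [And [And [Not p]] and [Not not [Not p]]]]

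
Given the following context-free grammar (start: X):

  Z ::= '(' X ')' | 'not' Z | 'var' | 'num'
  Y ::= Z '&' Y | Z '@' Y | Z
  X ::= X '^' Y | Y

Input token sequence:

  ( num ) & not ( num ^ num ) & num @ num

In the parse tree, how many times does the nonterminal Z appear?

8

[X [Y [Z ( [X [Y [Z num]]] )] & [Y [Z not [Z ( [X [X [Y [Z num]]] ^ [Y [Z num]]] )]] & [Y [Z num] @ [Y [Z num]]]]]]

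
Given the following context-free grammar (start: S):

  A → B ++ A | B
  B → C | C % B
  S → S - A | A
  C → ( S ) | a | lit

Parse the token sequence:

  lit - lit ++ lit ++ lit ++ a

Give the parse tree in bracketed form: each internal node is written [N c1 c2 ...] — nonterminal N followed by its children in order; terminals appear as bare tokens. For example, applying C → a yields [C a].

[S [S [A [B [C lit]]]] - [A [B [C lit]] ++ [A [B [C lit]] ++ [A [B [C lit]] ++ [A [B [C a]]]]]]]

S
S - A
A - A
B - A
C - A
lit - A
lit - B ++ A
lit - C ++ A
lit - lit ++ A
lit - lit ++ B ++ A
lit - lit ++ C ++ A
lit - lit ++ lit ++ A
lit - lit ++ lit ++ B ++ A
lit - lit ++ lit ++ C ++ A
lit - lit ++ lit ++ lit ++ A
lit - lit ++ lit ++ lit ++ B
lit - lit ++ lit ++ lit ++ C
lit - lit ++ lit ++ lit ++ a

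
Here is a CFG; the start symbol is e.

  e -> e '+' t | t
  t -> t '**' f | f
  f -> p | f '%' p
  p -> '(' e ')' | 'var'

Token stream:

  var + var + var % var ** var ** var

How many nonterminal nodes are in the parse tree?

20

[e [e [e [t [f [p var]]]] + [t [f [p var]]]] + [t [t [t [f [f [p var]] % [p var]]] ** [f [p var]]] ** [f [p var]]]]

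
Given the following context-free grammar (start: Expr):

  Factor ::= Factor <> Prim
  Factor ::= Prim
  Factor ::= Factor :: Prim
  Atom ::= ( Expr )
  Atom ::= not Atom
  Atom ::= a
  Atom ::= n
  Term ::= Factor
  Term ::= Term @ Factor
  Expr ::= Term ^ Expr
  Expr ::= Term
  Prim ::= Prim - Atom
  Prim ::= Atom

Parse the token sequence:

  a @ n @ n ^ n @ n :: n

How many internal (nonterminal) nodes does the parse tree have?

25

[Expr [Term [Term [Term [Factor [Prim [Atom a]]]] @ [Factor [Prim [Atom n]]]] @ [Factor [Prim [Atom n]]]] ^ [Expr [Term [Term [Factor [Prim [Atom n]]]] @ [Factor [Factor [Prim [Atom n]]] :: [Prim [Atom n]]]]]]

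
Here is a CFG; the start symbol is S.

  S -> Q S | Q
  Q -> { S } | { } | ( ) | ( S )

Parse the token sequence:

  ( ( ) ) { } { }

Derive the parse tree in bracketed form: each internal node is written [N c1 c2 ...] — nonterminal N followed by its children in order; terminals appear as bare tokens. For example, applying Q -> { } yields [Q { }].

[S [Q ( [S [Q ( )]] )] [S [Q { }] [S [Q { }]]]]

S
Q S
( S ) S
( Q ) S
( ( ) ) S
( ( ) ) Q S
( ( ) ) { } S
( ( ) ) { } Q
( ( ) ) { } { }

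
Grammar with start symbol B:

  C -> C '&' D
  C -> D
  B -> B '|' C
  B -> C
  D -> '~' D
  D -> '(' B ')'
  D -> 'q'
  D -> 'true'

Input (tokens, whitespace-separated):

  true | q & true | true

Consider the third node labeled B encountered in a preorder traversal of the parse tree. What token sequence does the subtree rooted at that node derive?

true

[B [B [B [C [D true]]] | [C [C [D q]] & [D true]]] | [C [D true]]]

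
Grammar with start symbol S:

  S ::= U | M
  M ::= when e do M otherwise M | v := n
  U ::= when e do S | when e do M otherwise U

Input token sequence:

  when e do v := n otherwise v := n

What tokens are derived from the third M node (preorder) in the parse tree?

[S [M when e do [M v := n] otherwise [M v := n]]]

v := n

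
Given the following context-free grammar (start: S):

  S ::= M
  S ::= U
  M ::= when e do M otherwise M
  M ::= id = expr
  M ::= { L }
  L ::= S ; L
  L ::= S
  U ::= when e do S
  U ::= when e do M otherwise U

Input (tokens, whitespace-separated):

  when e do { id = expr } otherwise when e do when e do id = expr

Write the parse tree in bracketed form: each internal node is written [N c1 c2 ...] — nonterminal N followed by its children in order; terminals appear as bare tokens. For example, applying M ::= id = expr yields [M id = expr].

S
U
when e do M otherwise U
when e do { L } otherwise U
when e do { S } otherwise U
when e do { M } otherwise U
when e do { id = expr } otherwise U
when e do { id = expr } otherwise when e do S
when e do { id = expr } otherwise when e do U
when e do { id = expr } otherwise when e do when e do S
when e do { id = expr } otherwise when e do when e do M
when e do { id = expr } otherwise when e do when e do id = expr

[S [U when e do [M { [L [S [M id = expr]]] }] otherwise [U when e do [S [U when e do [S [M id = expr]]]]]]]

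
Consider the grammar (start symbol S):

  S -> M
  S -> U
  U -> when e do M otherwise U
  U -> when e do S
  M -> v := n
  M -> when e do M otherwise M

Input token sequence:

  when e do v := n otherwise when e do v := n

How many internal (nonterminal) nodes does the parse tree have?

6

[S [U when e do [M v := n] otherwise [U when e do [S [M v := n]]]]]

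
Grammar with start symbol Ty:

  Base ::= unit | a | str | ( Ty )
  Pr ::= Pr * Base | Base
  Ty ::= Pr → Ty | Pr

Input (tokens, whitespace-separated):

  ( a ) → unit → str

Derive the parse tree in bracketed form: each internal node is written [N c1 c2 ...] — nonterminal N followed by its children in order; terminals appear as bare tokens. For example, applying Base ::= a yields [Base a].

[Ty [Pr [Base ( [Ty [Pr [Base a]]] )]] → [Ty [Pr [Base unit]] → [Ty [Pr [Base str]]]]]

Ty
Pr → Ty
Base → Ty
( Ty ) → Ty
( Pr ) → Ty
( Base ) → Ty
( a ) → Ty
( a ) → Pr → Ty
( a ) → Base → Ty
( a ) → unit → Ty
( a ) → unit → Pr
( a ) → unit → Base
( a ) → unit → str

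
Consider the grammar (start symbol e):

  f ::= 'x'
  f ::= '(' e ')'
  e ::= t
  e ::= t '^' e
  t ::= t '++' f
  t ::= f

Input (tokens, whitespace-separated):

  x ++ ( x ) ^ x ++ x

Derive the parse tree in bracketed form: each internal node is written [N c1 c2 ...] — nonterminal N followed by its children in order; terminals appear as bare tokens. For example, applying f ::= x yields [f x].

e
t ^ e
t ++ f ^ e
f ++ f ^ e
x ++ f ^ e
x ++ ( e ) ^ e
x ++ ( t ) ^ e
x ++ ( f ) ^ e
x ++ ( x ) ^ e
x ++ ( x ) ^ t
x ++ ( x ) ^ t ++ f
x ++ ( x ) ^ f ++ f
x ++ ( x ) ^ x ++ f
x ++ ( x ) ^ x ++ x

[e [t [t [f x]] ++ [f ( [e [t [f x]]] )]] ^ [e [t [t [f x]] ++ [f x]]]]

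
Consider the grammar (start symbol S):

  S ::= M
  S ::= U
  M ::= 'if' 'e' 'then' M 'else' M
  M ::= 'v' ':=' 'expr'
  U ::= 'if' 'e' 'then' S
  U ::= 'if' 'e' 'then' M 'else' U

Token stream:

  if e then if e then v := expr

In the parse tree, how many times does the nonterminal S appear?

3

[S [U if e then [S [U if e then [S [M v := expr]]]]]]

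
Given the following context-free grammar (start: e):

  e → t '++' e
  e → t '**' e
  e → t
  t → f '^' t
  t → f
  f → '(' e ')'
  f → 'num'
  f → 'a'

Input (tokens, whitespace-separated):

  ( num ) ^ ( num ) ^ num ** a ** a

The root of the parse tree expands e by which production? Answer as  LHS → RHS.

[e [t [f ( [e [t [f num]]] )] ^ [t [f ( [e [t [f num]]] )] ^ [t [f num]]]] ** [e [t [f a]] ** [e [t [f a]]]]]

e → t '**' e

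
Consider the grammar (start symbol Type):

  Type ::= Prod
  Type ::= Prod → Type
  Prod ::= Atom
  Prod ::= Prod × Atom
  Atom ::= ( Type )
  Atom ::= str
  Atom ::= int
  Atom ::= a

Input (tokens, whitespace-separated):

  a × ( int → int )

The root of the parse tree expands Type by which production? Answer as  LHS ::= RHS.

Type ::= Prod

[Type [Prod [Prod [Atom a]] × [Atom ( [Type [Prod [Atom int]] → [Type [Prod [Atom int]]]] )]]]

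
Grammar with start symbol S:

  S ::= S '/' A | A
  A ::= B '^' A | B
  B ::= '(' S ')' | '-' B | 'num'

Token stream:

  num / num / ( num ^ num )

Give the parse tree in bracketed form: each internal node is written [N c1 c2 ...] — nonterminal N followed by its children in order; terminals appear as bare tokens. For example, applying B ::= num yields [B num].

S
S / A
S / A / A
A / A / A
B / A / A
num / A / A
num / B / A
num / num / A
num / num / B
num / num / ( S )
num / num / ( A )
num / num / ( B ^ A )
num / num / ( num ^ A )
num / num / ( num ^ B )
num / num / ( num ^ num )

[S [S [S [A [B num]]] / [A [B num]]] / [A [B ( [S [A [B num] ^ [A [B num]]]] )]]]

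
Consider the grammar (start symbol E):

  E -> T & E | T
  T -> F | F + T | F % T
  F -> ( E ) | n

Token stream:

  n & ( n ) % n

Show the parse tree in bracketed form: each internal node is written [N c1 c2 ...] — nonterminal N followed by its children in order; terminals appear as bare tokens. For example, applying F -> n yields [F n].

E
T & E
F & E
n & E
n & T
n & F % T
n & ( E ) % T
n & ( T ) % T
n & ( F ) % T
n & ( n ) % T
n & ( n ) % F
n & ( n ) % n

[E [T [F n]] & [E [T [F ( [E [T [F n]]] )] % [T [F n]]]]]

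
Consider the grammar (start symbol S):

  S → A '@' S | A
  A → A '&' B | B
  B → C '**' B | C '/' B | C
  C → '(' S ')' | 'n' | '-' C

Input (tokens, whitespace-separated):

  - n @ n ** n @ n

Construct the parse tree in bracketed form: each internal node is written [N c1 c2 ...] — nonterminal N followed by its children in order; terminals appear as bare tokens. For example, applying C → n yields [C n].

[S [A [B [C - [C n]]]] @ [S [A [B [C n] ** [B [C n]]]] @ [S [A [B [C n]]]]]]

S
A @ S
B @ S
C @ S
- C @ S
- n @ S
- n @ A @ S
- n @ B @ S
- n @ C ** B @ S
- n @ n ** B @ S
- n @ n ** C @ S
- n @ n ** n @ S
- n @ n ** n @ A
- n @ n ** n @ B
- n @ n ** n @ C
- n @ n ** n @ n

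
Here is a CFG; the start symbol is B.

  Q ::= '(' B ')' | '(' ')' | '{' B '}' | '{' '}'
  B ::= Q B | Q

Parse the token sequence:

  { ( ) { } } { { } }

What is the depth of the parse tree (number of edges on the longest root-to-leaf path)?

[B [Q { [B [Q ( )] [B [Q { }]]] }] [B [Q { [B [Q { }]] }]]]

5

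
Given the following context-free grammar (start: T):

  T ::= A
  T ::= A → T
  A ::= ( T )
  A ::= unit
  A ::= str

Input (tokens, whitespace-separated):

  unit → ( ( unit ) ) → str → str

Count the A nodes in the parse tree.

[T [A unit] → [T [A ( [T [A ( [T [A unit]] )]] )] → [T [A str] → [T [A str]]]]]

6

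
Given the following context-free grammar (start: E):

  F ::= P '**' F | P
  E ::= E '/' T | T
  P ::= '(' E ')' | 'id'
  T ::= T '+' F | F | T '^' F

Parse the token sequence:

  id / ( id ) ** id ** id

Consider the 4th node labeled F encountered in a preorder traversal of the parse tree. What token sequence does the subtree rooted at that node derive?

[E [E [T [F [P id]]]] / [T [F [P ( [E [T [F [P id]]]] )] ** [F [P id] ** [F [P id]]]]]]

id ** id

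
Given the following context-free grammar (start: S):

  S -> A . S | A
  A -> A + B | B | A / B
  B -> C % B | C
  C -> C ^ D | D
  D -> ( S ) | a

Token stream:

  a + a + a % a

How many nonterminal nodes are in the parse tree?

[S [A [A [A [B [C [D a]]]] + [B [C [D a]]]] + [B [C [D a]] % [B [C [D a]]]]]]

16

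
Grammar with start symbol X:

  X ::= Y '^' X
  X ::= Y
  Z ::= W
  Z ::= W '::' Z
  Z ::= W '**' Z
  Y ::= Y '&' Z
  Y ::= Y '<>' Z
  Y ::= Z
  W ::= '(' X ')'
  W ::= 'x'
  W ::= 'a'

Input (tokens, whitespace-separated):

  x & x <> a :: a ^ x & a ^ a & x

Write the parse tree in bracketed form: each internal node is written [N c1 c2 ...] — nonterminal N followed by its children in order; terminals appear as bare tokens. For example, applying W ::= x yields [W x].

[X [Y [Y [Y [Z [W x]]] & [Z [W x]]] <> [Z [W a] :: [Z [W a]]]] ^ [X [Y [Y [Z [W x]]] & [Z [W a]]] ^ [X [Y [Y [Z [W a]]] & [Z [W x]]]]]]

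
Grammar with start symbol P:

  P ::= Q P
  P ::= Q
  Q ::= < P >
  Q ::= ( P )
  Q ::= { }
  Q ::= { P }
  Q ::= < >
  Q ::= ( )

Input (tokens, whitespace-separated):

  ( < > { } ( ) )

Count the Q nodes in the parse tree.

[P [Q ( [P [Q < >] [P [Q { }] [P [Q ( )]]]] )]]

4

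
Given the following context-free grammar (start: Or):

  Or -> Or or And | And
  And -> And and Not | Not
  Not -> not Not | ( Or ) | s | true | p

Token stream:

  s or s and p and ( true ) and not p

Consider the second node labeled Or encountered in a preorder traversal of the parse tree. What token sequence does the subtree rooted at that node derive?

s

[Or [Or [And [Not s]]] or [And [And [And [And [Not s]] and [Not p]] and [Not ( [Or [And [Not true]]] )]] and [Not not [Not p]]]]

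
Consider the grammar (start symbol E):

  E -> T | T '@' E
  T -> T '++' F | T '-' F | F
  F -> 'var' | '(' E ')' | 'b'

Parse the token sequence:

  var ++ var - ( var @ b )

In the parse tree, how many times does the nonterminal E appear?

[E [T [T [T [F var]] ++ [F var]] - [F ( [E [T [F var]] @ [E [T [F b]]]] )]]]

3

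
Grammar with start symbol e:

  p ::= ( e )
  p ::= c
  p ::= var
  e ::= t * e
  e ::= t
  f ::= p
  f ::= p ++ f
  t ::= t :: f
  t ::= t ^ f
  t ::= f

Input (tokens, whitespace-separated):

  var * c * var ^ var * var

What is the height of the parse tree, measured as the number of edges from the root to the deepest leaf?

[e [t [f [p var]]] * [e [t [f [p c]]] * [e [t [t [f [p var]]] ^ [f [p var]]] * [e [t [f [p var]]]]]]]

7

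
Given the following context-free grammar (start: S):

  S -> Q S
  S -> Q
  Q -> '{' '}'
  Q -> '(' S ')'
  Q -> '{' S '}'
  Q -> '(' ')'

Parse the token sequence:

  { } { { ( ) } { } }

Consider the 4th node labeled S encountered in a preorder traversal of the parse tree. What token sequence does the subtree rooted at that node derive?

( )

[S [Q { }] [S [Q { [S [Q { [S [Q ( )]] }] [S [Q { }]]] }]]]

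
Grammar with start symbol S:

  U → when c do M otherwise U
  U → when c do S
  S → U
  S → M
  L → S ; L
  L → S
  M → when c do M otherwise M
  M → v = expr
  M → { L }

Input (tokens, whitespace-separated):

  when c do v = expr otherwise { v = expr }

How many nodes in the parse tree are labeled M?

[S [M when c do [M v = expr] otherwise [M { [L [S [M v = expr]]] }]]]

4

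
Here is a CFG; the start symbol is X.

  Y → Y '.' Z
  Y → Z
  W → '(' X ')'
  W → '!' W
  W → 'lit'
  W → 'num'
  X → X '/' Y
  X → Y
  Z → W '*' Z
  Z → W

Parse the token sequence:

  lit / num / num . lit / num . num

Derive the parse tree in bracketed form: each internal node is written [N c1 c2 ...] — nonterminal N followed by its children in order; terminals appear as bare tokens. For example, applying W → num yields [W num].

[X [X [X [X [Y [Z [W lit]]]] / [Y [Z [W num]]]] / [Y [Y [Z [W num]]] . [Z [W lit]]]] / [Y [Y [Z [W num]]] . [Z [W num]]]]

X
X / Y
X / Y / Y
X / Y / Y / Y
Y / Y / Y / Y
Z / Y / Y / Y
W / Y / Y / Y
lit / Y / Y / Y
lit / Z / Y / Y
lit / W / Y / Y
lit / num / Y / Y
lit / num / Y . Z / Y
lit / num / Z . Z / Y
lit / num / W . Z / Y
lit / num / num . Z / Y
lit / num / num . W / Y
lit / num / num . lit / Y
lit / num / num . lit / Y . Z
lit / num / num . lit / Z . Z
lit / num / num . lit / W . Z
lit / num / num . lit / num . Z
lit / num / num . lit / num . W
lit / num / num . lit / num . num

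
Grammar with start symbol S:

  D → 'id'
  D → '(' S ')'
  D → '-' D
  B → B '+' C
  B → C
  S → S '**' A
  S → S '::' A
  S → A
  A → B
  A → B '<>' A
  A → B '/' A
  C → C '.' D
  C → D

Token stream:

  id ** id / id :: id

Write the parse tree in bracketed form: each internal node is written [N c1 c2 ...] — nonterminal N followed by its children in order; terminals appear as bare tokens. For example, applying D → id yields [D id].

[S [S [S [A [B [C [D id]]]]] ** [A [B [C [D id]]] / [A [B [C [D id]]]]]] :: [A [B [C [D id]]]]]

S
S :: A
S ** A :: A
A ** A :: A
B ** A :: A
C ** A :: A
D ** A :: A
id ** A :: A
id ** B / A :: A
id ** C / A :: A
id ** D / A :: A
id ** id / A :: A
id ** id / B :: A
id ** id / C :: A
id ** id / D :: A
id ** id / id :: A
id ** id / id :: B
id ** id / id :: C
id ** id / id :: D
id ** id / id :: id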